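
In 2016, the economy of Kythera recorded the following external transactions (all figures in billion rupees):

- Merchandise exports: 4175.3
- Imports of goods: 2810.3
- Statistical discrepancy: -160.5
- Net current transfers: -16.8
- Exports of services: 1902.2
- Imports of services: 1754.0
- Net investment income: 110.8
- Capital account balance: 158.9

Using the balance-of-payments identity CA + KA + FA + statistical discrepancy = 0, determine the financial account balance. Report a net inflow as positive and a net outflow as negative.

-1605.6

Goods balance = 4175.3 - 2810.3 = 1365.0
Services balance = 1902.2 - 1754.0 = 148.2
Trade balance (goods + services) = 1365.0 + 148.2 = 1513.2
Net primary income = 110.8
Net secondary income = -16.8
Current account = 1513.2 + 110.8 + (-16.8) = 1607.2
Financial account = -(1607.2 + 158.9 + (-160.5)) = -1605.6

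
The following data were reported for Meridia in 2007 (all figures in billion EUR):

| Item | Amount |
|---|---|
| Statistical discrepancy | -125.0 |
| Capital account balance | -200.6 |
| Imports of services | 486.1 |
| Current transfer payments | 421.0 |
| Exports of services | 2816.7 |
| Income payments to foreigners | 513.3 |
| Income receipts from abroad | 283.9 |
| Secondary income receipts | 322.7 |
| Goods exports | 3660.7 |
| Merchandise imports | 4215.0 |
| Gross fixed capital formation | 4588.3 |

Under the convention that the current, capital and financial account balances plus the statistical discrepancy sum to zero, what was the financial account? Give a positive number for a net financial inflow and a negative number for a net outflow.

Goods balance = 3660.7 - 4215.0 = -554.3
Services balance = 2816.7 - 486.1 = 2330.6
Trade balance (goods + services) = -554.3 + 2330.6 = 1776.3
Net primary income = 283.9 - 513.3 = -229.4
Net secondary income = 322.7 - 421.0 = -98.3
Current account = 1776.3 + (-229.4) + (-98.3) = 1448.6
Financial account = -(1448.6 + (-200.6) + (-125.0)) = -1123.0

-1123.0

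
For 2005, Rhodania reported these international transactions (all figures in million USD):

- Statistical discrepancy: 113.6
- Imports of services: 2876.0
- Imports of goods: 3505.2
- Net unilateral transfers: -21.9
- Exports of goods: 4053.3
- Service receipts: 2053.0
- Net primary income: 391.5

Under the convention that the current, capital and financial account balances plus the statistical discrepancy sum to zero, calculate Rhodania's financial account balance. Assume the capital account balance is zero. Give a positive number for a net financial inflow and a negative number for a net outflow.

-208.3

Goods balance = 4053.3 - 3505.2 = 548.1
Services balance = 2053.0 - 2876.0 = -823.0
Trade balance (goods + services) = 548.1 + (-823.0) = -274.9
Net primary income = 391.5
Net secondary income = -21.9
Current account = -274.9 + 391.5 + (-21.9) = 94.7
Financial account = -(94.7 + 113.6) = -208.3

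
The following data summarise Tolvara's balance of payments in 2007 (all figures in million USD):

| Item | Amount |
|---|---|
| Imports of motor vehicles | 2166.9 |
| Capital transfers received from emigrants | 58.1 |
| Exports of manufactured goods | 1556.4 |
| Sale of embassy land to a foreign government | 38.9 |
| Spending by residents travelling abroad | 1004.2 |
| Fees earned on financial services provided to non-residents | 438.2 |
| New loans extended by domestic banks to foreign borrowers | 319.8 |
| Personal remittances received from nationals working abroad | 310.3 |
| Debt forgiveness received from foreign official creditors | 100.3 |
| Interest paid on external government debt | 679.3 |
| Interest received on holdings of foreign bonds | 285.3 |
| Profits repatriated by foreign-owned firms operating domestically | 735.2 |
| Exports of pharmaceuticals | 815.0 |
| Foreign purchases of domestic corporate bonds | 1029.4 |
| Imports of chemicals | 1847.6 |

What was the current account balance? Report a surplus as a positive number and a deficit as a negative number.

Goods: 1556.4 - 2166.9 - 1847.6 + 815.0 = -1643.1
Services: -1004.2 + 438.2 = -566.0
Primary income: -735.2 + 285.3 - 679.3 = -1129.2
Secondary income: 310.3
Current account = (-1643.1) + (-566.0) + (-1129.2) + 310.3 = -3028.0
(Excluded from the current account — capital account: capital transfers received from emigrants 58.1, sale of embassy land to a foreign government 38.9, debt forgiveness received from foreign official creditors 100.3; financial account: new loans extended by domestic banks to foreign borrowers 319.8, foreign purchases of domestic corporate bonds 1029.4.)

-3028.0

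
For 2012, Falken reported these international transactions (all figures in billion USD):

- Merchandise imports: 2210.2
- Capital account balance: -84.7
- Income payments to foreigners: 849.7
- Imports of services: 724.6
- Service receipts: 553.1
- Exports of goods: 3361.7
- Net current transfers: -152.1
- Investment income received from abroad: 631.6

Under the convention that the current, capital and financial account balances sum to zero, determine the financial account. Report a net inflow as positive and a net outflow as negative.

Goods balance = 3361.7 - 2210.2 = 1151.5
Services balance = 553.1 - 724.6 = -171.5
Trade balance (goods + services) = 1151.5 + (-171.5) = 980.0
Net primary income = 631.6 - 849.7 = -218.1
Net secondary income = -152.1
Current account = 980.0 + (-218.1) + (-152.1) = 609.8
Financial account = -(609.8 + (-84.7)) = -525.1

-525.1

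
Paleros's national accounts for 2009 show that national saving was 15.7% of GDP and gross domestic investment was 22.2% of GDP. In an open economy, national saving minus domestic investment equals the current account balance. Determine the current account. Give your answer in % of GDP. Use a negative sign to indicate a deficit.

-6.5

S - I = CA (net lending to the rest of the world).
CA = S - I = 15.7 - 22.2 = -6.5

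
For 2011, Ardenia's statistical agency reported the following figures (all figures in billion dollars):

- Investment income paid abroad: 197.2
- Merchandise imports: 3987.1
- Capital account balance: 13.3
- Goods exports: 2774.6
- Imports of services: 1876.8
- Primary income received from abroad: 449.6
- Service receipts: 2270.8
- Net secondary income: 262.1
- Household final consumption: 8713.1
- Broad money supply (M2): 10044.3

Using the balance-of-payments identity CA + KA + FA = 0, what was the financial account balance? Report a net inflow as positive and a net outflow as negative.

290.7

Goods balance = 2774.6 - 3987.1 = -1212.5
Services balance = 2270.8 - 1876.8 = 394.0
Trade balance (goods + services) = -1212.5 + 394.0 = -818.5
Net primary income = 449.6 - 197.2 = 252.4
Net secondary income = 262.1
Current account = -818.5 + 252.4 + 262.1 = -304.0
Financial account = -(-304.0 + 13.3) = 290.7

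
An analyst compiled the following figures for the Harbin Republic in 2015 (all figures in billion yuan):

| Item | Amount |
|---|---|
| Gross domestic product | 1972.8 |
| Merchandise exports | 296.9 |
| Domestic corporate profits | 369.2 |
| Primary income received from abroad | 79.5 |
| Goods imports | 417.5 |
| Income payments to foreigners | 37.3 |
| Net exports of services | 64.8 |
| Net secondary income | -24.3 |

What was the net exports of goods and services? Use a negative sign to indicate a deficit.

-55.8

Goods balance = 296.9 - 417.5 = -120.6
Services balance = 64.8
Trade balance (goods + services) = -120.6 + 64.8 = -55.8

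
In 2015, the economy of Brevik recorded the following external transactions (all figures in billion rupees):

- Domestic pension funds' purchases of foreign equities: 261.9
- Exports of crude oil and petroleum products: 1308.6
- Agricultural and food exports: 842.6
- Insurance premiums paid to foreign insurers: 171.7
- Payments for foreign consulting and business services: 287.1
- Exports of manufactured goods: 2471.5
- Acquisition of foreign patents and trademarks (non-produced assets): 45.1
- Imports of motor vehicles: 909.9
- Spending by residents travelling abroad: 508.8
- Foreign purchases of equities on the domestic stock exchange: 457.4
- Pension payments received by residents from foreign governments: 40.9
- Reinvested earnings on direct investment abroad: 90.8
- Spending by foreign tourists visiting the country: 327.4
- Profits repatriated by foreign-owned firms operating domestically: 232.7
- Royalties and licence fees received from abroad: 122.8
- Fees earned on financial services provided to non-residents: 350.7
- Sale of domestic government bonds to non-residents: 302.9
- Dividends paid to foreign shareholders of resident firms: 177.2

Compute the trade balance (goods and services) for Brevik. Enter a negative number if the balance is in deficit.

3546.1

Goods: -909.9 + 842.6 + 2471.5 + 1308.6 = 3712.8
Services: 122.8 + 350.7 - 508.8 - 287.1 - 171.7 + 327.4 = -166.7
Trade balance = 3712.8 + (-166.7) = 3546.1
(Excluded from the trade balance — financial account: domestic pension funds' purchases of foreign equities 261.9, foreign purchases of equities on the domestic stock exchange 457.4, sale of domestic government bonds to non-residents 302.9; capital account: acquisition of foreign patents and trademarks (non-produced assets) 45.1; secondary income: pension payments received by residents from foreign governments 40.9; primary income: reinvested earnings on direct investment abroad 90.8, profits repatriated by foreign-owned firms operating domestically 232.7, dividends paid to foreign shareholders of resident firms 177.2.)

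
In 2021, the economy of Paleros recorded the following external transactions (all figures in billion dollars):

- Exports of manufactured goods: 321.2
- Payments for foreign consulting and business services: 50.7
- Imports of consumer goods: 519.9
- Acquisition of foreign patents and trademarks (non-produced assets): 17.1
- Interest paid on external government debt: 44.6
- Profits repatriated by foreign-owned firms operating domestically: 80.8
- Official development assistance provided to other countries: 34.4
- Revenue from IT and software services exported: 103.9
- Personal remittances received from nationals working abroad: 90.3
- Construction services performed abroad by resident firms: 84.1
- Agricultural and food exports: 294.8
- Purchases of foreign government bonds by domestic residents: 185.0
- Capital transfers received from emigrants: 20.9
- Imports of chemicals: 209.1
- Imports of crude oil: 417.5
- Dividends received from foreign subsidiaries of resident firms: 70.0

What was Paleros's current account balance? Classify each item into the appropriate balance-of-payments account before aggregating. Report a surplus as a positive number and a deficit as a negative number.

Goods: -519.9 + 321.2 + 294.8 - 417.5 - 209.1 = -530.5
Services: 103.9 + 84.1 - 50.7 = 137.3
Primary income: -80.8 + 70.0 - 44.6 = -55.4
Secondary income: -34.4 + 90.3 = 55.9
Current account = (-530.5) + 137.3 + (-55.4) + 55.9 = -392.7
(Excluded from the current account — capital account: acquisition of foreign patents and trademarks (non-produced assets) 17.1, capital transfers received from emigrants 20.9; financial account: purchases of foreign government bonds by domestic residents 185.0.)

-392.7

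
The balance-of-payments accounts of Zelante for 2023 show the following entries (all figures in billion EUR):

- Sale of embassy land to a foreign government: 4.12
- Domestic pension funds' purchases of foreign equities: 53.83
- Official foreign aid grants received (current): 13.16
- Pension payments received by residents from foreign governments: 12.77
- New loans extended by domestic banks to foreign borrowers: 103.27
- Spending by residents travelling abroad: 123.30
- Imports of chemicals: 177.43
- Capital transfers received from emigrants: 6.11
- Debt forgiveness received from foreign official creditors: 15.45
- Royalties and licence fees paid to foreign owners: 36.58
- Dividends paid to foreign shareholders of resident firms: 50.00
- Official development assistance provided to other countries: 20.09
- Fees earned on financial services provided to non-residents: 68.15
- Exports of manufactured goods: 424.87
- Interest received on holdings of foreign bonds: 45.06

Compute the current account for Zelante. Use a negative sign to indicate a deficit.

156.61

Goods: -177.43 + 424.87 = 247.44
Services: -123.30 - 36.58 + 68.15 = -91.73
Primary income: 45.06 - 50.00 = -4.94
Secondary income: -20.09 + 13.16 + 12.77 = 5.84
Current account = 247.44 + (-91.73) + (-4.94) + 5.84 = 156.61
(Excluded from the current account — capital account: sale of embassy land to a foreign government 4.12, capital transfers received from emigrants 6.11, debt forgiveness received from foreign official creditors 15.45; financial account: domestic pension funds' purchases of foreign equities 53.83, new loans extended by domestic banks to foreign borrowers 103.27.)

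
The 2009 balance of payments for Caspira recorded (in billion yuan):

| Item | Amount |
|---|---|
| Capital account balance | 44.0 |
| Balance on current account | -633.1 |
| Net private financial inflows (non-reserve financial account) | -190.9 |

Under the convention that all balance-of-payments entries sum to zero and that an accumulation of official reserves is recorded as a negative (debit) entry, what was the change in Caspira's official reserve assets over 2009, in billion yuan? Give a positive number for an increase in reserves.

Official reserve transactions balance = -((-633.1) + 44.0 + (-190.9)) = 780.0
An accumulation of reserves is recorded as a debit (negative entry), so the change in the stock of reserves is the negative of that balance.
Change in official reserves = -(780.0) = -780.0

-780.0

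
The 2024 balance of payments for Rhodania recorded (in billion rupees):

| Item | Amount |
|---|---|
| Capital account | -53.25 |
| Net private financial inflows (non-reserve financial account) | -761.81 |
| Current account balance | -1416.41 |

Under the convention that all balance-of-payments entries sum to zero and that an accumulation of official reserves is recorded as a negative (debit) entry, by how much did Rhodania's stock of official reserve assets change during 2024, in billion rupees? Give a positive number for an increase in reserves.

Official reserve transactions balance = -((-1416.41) + (-53.25) + (-761.81)) = 2231.47
An accumulation of reserves is recorded as a debit (negative entry), so the change in the stock of reserves is the negative of that balance.
Change in official reserves = -(2231.47) = -2231.47

-2231.47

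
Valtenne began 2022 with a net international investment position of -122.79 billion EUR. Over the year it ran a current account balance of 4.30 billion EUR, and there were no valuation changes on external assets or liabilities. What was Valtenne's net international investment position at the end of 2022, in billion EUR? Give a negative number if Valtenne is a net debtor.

With no valuation effects, change in NIIP = current account = 4.30
End-of-year NIIP = -122.79 + 4.30 = -118.49

-118.49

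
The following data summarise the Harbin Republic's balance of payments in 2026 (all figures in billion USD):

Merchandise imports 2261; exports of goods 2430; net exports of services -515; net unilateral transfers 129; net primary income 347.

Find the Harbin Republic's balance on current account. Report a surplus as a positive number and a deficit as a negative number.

Goods balance = 2430 - 2261 = 169
Services balance = -515
Trade balance (goods + services) = 169 + (-515) = -346
Net primary income = 347
Net secondary income = 129
Current account = -346 + 347 + 129 = 130

130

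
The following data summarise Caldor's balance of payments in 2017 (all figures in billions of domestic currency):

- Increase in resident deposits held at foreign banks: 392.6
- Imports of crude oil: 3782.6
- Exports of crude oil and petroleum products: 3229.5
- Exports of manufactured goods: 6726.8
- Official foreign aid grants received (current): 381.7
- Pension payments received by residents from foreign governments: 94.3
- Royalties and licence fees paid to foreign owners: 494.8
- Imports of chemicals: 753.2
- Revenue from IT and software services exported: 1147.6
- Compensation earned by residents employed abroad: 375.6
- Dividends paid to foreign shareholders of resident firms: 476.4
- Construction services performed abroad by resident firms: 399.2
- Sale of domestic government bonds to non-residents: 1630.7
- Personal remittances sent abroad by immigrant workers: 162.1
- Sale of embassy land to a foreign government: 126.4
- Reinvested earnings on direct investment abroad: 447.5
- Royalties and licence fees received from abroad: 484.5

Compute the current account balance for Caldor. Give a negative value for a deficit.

7617.6

Goods: 3229.5 + 6726.8 - 753.2 - 3782.6 = 5420.5
Services: 484.5 + 1147.6 + 399.2 - 494.8 = 1536.5
Primary income: 375.6 - 476.4 + 447.5 = 346.7
Secondary income: -162.1 + 94.3 + 381.7 = 313.9
Current account = 5420.5 + 1536.5 + 346.7 + 313.9 = 7617.6
(Excluded from the current account — financial account: increase in resident deposits held at foreign banks 392.6, sale of domestic government bonds to non-residents 1630.7; capital account: sale of embassy land to a foreign government 126.4.)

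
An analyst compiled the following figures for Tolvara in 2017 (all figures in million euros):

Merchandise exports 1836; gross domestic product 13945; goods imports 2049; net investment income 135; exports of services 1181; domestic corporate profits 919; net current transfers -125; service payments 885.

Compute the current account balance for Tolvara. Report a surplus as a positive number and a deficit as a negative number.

93

Goods balance = 1836 - 2049 = -213
Services balance = 1181 - 885 = 296
Trade balance (goods + services) = -213 + 296 = 83
Net primary income = 135
Net secondary income = -125
Current account = 83 + 135 + (-125) = 93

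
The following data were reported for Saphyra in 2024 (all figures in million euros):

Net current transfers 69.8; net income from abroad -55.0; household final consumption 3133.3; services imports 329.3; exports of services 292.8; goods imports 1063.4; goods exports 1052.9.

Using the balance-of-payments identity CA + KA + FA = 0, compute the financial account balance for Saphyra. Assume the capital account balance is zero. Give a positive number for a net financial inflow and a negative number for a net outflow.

32.2

Goods balance = 1052.9 - 1063.4 = -10.5
Services balance = 292.8 - 329.3 = -36.5
Trade balance (goods + services) = -10.5 + (-36.5) = -47.0
Net primary income = -55.0
Net secondary income = 69.8
Current account = -47.0 + (-55.0) + 69.8 = -32.2
Financial account = -(-32.2) = 32.2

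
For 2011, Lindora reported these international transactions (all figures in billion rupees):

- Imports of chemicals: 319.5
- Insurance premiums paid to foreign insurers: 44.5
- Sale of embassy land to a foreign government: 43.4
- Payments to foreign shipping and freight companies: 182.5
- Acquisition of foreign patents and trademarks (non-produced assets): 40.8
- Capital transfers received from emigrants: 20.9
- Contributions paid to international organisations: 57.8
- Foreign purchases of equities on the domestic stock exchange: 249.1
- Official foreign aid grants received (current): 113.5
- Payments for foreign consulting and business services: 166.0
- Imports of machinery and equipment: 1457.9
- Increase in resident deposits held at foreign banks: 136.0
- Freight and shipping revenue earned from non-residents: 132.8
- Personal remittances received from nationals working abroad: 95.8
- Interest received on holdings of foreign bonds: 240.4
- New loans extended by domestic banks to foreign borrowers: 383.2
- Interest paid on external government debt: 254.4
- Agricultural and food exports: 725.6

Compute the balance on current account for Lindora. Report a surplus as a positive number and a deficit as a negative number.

Goods: 725.6 - 1457.9 - 319.5 = -1051.8
Services: -182.5 + 132.8 - 166.0 - 44.5 = -260.2
Primary income: 240.4 - 254.4 = -14.0
Secondary income: 113.5 + 95.8 - 57.8 = 151.5
Current account = (-1051.8) + (-260.2) + (-14.0) + 151.5 = -1174.5
(Excluded from the current account — capital account: sale of embassy land to a foreign government 43.4, acquisition of foreign patents and trademarks (non-produced assets) 40.8, capital transfers received from emigrants 20.9; financial account: foreign purchases of equities on the domestic stock exchange 249.1, increase in resident deposits held at foreign banks 136.0, new loans extended by domestic banks to foreign borrowers 383.2.)

-1174.5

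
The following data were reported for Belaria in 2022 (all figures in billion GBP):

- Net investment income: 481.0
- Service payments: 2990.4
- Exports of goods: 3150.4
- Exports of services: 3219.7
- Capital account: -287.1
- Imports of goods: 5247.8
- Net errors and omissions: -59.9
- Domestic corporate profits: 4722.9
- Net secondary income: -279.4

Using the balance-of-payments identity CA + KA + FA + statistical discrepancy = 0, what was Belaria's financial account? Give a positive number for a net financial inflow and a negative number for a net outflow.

2013.5

Goods balance = 3150.4 - 5247.8 = -2097.4
Services balance = 3219.7 - 2990.4 = 229.3
Trade balance (goods + services) = -2097.4 + 229.3 = -1868.1
Net primary income = 481.0
Net secondary income = -279.4
Current account = -1868.1 + 481.0 + (-279.4) = -1666.5
Financial account = -(-1666.5 + (-287.1) + (-59.9)) = 2013.5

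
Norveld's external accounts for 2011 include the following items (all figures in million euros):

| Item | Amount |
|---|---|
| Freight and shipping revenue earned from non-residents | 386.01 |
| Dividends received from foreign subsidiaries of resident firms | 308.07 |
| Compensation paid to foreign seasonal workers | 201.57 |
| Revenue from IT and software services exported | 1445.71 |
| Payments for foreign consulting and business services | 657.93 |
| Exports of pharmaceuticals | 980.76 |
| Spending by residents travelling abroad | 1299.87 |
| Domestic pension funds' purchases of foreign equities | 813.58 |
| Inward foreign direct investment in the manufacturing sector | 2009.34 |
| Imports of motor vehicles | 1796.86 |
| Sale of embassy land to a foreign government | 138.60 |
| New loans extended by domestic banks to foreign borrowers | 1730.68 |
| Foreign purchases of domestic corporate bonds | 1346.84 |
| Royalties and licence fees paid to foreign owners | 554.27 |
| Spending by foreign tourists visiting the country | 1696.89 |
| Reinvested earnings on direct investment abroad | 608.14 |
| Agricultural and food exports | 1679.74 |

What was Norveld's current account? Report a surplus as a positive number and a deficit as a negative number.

Goods: -1796.86 + 980.76 + 1679.74 = 863.64
Services: 386.01 - 554.27 - 1299.87 + 1445.71 - 657.93 + 1696.89 = 1016.54
Primary income: 308.07 - 201.57 + 608.14 = 714.64
Current account = 863.64 + 1016.54 + 714.64 = 2594.82
(Excluded from the current account — financial account: domestic pension funds' purchases of foreign equities 813.58, inward foreign direct investment in the manufacturing sector 2009.34, new loans extended by domestic banks to foreign borrowers 1730.68, foreign purchases of domestic corporate bonds 1346.84; capital account: sale of embassy land to a foreign government 138.60.)

2594.82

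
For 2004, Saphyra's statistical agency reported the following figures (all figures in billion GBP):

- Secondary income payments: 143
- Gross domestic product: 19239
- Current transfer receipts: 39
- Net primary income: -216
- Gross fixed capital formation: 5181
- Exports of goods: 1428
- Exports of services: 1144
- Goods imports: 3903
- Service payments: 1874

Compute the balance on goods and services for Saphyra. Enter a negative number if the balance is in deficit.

-3205

Goods balance = 1428 - 3903 = -2475
Services balance = 1144 - 1874 = -730
Trade balance (goods + services) = -2475 + (-730) = -3205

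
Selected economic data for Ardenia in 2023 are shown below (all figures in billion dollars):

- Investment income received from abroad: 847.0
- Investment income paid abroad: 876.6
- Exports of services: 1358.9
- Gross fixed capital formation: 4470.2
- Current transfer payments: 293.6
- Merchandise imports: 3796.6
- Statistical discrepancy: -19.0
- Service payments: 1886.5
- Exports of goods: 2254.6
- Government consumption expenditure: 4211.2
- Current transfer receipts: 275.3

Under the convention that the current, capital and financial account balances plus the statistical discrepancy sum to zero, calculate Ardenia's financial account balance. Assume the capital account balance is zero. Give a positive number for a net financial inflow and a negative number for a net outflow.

2136.5

Goods balance = 2254.6 - 3796.6 = -1542.0
Services balance = 1358.9 - 1886.5 = -527.6
Trade balance (goods + services) = -1542.0 + (-527.6) = -2069.6
Net primary income = 847.0 - 876.6 = -29.6
Net secondary income = 275.3 - 293.6 = -18.3
Current account = -2069.6 + (-29.6) + (-18.3) = -2117.5
Financial account = -(-2117.5 + (-19.0)) = 2136.5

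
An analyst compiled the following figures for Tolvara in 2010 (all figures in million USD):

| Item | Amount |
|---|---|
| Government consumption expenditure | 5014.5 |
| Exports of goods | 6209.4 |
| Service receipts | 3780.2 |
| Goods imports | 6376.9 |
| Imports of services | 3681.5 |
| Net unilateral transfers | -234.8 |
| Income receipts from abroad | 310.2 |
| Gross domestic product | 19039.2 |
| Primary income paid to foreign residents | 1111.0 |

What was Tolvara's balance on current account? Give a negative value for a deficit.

-1104.4

Goods balance = 6209.4 - 6376.9 = -167.5
Services balance = 3780.2 - 3681.5 = 98.7
Trade balance (goods + services) = -167.5 + 98.7 = -68.8
Net primary income = 310.2 - 1111.0 = -800.8
Net secondary income = -234.8
Current account = -68.8 + (-800.8) + (-234.8) = -1104.4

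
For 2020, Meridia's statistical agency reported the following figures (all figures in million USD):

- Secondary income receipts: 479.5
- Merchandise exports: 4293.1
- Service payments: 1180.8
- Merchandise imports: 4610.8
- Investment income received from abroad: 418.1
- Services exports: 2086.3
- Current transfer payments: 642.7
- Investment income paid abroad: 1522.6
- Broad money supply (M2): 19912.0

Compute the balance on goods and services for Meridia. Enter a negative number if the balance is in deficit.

587.8

Goods balance = 4293.1 - 4610.8 = -317.7
Services balance = 2086.3 - 1180.8 = 905.5
Trade balance (goods + services) = -317.7 + 905.5 = 587.8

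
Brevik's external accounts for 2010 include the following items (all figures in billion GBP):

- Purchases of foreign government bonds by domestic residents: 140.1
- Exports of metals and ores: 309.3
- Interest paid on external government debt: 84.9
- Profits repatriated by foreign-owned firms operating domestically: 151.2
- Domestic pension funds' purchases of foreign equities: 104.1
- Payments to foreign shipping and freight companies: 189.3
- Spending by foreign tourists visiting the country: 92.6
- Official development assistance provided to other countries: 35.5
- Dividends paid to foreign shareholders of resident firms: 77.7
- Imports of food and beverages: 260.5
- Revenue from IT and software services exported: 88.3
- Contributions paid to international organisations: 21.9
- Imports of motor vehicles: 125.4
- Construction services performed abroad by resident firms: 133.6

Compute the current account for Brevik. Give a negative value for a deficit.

-322.6

Goods: 309.3 - 125.4 - 260.5 = -76.6
Services: -189.3 + 88.3 + 133.6 + 92.6 = 125.2
Primary income: -151.2 - 77.7 - 84.9 = -313.8
Secondary income: -35.5 - 21.9 = -57.4
Current account = (-76.6) + 125.2 + (-313.8) + (-57.4) = -322.6
(Excluded from the current account — financial account: purchases of foreign government bonds by domestic residents 140.1, domestic pension funds' purchases of foreign equities 104.1.)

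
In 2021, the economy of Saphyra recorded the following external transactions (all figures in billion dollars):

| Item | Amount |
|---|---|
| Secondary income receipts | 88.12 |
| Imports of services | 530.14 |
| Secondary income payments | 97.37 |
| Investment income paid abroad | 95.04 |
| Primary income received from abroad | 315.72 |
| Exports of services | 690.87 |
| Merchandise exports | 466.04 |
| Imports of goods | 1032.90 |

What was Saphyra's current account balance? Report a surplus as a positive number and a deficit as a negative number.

Goods balance = 466.04 - 1032.90 = -566.86
Services balance = 690.87 - 530.14 = 160.73
Trade balance (goods + services) = -566.86 + 160.73 = -406.13
Net primary income = 315.72 - 95.04 = 220.68
Net secondary income = 88.12 - 97.37 = -9.25
Current account = -406.13 + 220.68 + (-9.25) = -194.70

-194.70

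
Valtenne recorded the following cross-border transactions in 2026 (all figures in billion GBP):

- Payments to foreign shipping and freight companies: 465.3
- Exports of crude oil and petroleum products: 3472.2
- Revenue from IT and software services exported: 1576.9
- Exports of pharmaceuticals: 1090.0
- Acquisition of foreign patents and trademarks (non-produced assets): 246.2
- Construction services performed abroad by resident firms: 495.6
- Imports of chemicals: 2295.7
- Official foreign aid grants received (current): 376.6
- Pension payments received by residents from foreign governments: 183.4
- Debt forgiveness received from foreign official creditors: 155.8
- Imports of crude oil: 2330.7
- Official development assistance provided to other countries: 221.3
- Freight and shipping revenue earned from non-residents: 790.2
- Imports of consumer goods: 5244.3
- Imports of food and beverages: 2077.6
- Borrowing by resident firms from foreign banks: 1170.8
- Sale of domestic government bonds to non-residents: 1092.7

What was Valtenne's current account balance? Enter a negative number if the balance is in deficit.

-4650.0

Goods: -2330.7 - 2295.7 + 1090.0 - 2077.6 - 5244.3 + 3472.2 = -7386.1
Services: 790.2 + 495.6 - 465.3 + 1576.9 = 2397.4
Secondary income: 376.6 - 221.3 + 183.4 = 338.7
Current account = (-7386.1) + 2397.4 + 338.7 = -4650.0
(Excluded from the current account — capital account: acquisition of foreign patents and trademarks (non-produced assets) 246.2, debt forgiveness received from foreign official creditors 155.8; financial account: borrowing by resident firms from foreign banks 1170.8, sale of domestic government bonds to non-residents 1092.7.)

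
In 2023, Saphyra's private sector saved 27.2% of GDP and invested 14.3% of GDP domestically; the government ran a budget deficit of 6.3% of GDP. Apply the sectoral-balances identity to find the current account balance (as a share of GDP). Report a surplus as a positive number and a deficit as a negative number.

By the sectoral-balances identity, CA = (S_private - I) + (T - G).
Private balance = 27.2 - 14.3 = 12.9
Government balance (T - G) = -6.3
CA = 12.9 + (-6.3) = 6.6

6.6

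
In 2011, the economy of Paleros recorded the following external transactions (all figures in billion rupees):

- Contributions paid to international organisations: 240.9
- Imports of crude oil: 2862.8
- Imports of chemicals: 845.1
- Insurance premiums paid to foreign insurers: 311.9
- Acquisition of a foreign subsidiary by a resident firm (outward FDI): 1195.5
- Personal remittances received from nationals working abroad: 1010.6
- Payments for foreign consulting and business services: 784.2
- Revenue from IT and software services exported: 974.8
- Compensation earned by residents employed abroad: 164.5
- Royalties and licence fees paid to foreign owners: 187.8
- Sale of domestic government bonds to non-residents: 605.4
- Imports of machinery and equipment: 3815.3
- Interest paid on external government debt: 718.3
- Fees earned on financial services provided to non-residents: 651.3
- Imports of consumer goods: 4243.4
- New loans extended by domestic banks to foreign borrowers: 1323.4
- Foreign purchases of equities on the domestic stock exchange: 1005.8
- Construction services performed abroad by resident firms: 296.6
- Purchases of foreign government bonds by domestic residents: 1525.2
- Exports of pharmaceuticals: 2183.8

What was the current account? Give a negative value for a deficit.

-8728.1

Goods: -3815.3 - 2862.8 - 4243.4 + 2183.8 - 845.1 = -9582.8
Services: 296.6 - 187.8 + 974.8 - 784.2 + 651.3 - 311.9 = 638.8
Primary income: 164.5 - 718.3 = -553.8
Secondary income: 1010.6 - 240.9 = 769.7
Current account = (-9582.8) + 638.8 + (-553.8) + 769.7 = -8728.1
(Excluded from the current account — financial account: acquisition of a foreign subsidiary by a resident firm (outward FDI) 1195.5, sale of domestic government bonds to non-residents 605.4, new loans extended by domestic banks to foreign borrowers 1323.4, foreign purchases of equities on the domestic stock exchange 1005.8, purchases of foreign government bonds by domestic residents 1525.2.)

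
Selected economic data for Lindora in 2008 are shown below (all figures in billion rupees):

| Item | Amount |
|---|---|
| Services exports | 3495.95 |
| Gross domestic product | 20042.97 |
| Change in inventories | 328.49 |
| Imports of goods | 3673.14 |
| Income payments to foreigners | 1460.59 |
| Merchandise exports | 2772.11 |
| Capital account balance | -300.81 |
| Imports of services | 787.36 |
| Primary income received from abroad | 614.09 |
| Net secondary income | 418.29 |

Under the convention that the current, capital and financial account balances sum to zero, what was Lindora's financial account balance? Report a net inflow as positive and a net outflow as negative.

-1078.54

Goods balance = 2772.11 - 3673.14 = -901.03
Services balance = 3495.95 - 787.36 = 2708.59
Trade balance (goods + services) = -901.03 + 2708.59 = 1807.56
Net primary income = 614.09 - 1460.59 = -846.50
Net secondary income = 418.29
Current account = 1807.56 + (-846.50) + 418.29 = 1379.35
Financial account = -(1379.35 + (-300.81)) = -1078.54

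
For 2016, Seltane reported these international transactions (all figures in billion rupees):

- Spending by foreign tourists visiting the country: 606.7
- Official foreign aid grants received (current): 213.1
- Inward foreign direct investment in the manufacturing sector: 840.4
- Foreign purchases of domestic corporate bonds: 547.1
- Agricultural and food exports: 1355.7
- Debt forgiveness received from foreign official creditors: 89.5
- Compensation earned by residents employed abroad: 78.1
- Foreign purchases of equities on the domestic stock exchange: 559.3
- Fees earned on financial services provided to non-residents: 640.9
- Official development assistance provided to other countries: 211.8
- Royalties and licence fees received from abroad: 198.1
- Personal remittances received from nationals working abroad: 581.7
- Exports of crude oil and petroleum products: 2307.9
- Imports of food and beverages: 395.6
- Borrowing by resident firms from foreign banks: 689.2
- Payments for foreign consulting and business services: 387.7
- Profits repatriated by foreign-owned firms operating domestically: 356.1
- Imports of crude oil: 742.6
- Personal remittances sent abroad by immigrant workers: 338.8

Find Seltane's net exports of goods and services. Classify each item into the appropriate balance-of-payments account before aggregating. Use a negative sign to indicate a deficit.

Goods: 2307.9 + 1355.7 - 395.6 - 742.6 = 2525.4
Services: 606.7 - 387.7 + 198.1 + 640.9 = 1058.0
Trade balance = 2525.4 + 1058.0 = 3583.4
(Excluded from the trade balance — secondary income: official foreign aid grants received (current) 213.1, official development assistance provided to other countries 211.8, personal remittances received from nationals working abroad 581.7, personal remittances sent abroad by immigrant workers 338.8; financial account: inward foreign direct investment in the manufacturing sector 840.4, foreign purchases of domestic corporate bonds 547.1, foreign purchases of equities on the domestic stock exchange 559.3, borrowing by resident firms from foreign banks 689.2; capital account: debt forgiveness received from foreign official creditors 89.5; primary income: compensation earned by residents employed abroad 78.1, profits repatriated by foreign-owned firms operating domestically 356.1.)

3583.4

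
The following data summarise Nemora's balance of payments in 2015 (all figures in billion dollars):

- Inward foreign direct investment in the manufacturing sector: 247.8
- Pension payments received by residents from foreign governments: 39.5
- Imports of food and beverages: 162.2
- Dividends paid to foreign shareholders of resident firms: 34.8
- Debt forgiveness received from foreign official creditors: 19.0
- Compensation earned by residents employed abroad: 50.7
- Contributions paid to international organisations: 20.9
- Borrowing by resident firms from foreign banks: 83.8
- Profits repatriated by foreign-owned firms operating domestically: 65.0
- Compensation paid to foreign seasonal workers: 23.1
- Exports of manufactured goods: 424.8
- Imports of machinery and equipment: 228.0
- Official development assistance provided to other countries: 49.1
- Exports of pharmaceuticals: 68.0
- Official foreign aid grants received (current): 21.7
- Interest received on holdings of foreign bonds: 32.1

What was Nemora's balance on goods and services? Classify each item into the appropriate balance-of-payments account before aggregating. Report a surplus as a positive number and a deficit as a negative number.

Goods: -228.0 + 68.0 + 424.8 - 162.2 = 102.6
Trade balance = 102.6 + 0.0 = 102.6
(Excluded from the trade balance — financial account: inward foreign direct investment in the manufacturing sector 247.8, borrowing by resident firms from foreign banks 83.8; secondary income: pension payments received by residents from foreign governments 39.5, contributions paid to international organisations 20.9, official development assistance provided to other countries 49.1, official foreign aid grants received (current) 21.7; primary income: dividends paid to foreign shareholders of resident firms 34.8, compensation earned by residents employed abroad 50.7, profits repatriated by foreign-owned firms operating domestically 65.0, compensation paid to foreign seasonal workers 23.1, interest received on holdings of foreign bonds 32.1; capital account: debt forgiveness received from foreign official creditors 19.0.)

102.6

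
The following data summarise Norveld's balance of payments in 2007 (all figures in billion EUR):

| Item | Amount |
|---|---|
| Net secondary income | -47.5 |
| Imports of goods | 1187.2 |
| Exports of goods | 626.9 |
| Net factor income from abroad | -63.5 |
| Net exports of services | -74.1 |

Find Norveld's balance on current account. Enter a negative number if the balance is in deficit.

Goods balance = 626.9 - 1187.2 = -560.3
Services balance = -74.1
Trade balance (goods + services) = -560.3 + (-74.1) = -634.4
Net primary income = -63.5
Net secondary income = -47.5
Current account = -634.4 + (-63.5) + (-47.5) = -745.4

-745.4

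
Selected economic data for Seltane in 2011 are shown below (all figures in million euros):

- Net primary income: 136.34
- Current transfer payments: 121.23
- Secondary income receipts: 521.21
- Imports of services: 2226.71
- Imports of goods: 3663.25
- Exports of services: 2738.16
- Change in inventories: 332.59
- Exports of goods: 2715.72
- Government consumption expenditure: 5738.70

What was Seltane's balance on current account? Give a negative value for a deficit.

Goods balance = 2715.72 - 3663.25 = -947.53
Services balance = 2738.16 - 2226.71 = 511.45
Trade balance (goods + services) = -947.53 + 511.45 = -436.08
Net primary income = 136.34
Net secondary income = 521.21 - 121.23 = 399.98
Current account = -436.08 + 136.34 + 399.98 = 100.24

100.24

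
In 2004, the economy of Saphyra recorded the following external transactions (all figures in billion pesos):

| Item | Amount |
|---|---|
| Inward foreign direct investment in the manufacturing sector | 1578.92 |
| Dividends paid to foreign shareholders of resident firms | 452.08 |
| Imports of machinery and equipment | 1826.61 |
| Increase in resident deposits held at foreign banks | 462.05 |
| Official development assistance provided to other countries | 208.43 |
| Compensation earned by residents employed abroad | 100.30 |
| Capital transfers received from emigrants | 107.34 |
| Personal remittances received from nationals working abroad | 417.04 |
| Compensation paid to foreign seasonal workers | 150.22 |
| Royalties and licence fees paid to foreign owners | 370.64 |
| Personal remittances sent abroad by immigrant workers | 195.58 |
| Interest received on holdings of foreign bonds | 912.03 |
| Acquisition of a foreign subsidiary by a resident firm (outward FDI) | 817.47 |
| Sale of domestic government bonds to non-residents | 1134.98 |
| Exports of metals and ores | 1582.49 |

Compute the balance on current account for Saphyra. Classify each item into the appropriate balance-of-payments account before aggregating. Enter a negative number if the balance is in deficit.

-191.70

Goods: 1582.49 - 1826.61 = -244.12
Services: -370.64
Primary income: 100.30 - 452.08 - 150.22 + 912.03 = 410.03
Secondary income: -208.43 + 417.04 - 195.58 = 13.03
Current account = (-244.12) + (-370.64) + 410.03 + 13.03 = -191.70
(Excluded from the current account — financial account: inward foreign direct investment in the manufacturing sector 1578.92, increase in resident deposits held at foreign banks 462.05, acquisition of a foreign subsidiary by a resident firm (outward FDI) 817.47, sale of domestic government bonds to non-residents 1134.98; capital account: capital transfers received from emigrants 107.34.)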